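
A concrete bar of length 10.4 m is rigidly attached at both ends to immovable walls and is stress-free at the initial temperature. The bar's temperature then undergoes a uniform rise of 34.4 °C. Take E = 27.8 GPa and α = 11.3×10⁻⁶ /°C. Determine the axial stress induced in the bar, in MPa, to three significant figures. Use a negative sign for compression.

-10.8 MPa

Free thermal expansion αLΔT = 11.3e-6 · 10400 · 34.4 = 4.043 mm.
The walls impose strain ε = −(4.043)/10400 = -3.8872e-04; σ = Eε = 27800 · -3.8872e-04 = -10.81 MPa.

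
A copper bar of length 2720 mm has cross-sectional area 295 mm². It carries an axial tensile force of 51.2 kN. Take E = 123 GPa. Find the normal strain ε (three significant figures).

σ = N/A = 173.6 MPa; ε = σ/E = 173.6/123000 = 1.411e-03.

0.00141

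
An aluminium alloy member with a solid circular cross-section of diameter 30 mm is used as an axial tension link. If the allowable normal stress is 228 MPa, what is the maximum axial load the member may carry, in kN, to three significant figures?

A = 706.9 mm².
P_max = σ_allow · A = 228 · 706.9 = 161200 N = 161.2 kN.

161 kN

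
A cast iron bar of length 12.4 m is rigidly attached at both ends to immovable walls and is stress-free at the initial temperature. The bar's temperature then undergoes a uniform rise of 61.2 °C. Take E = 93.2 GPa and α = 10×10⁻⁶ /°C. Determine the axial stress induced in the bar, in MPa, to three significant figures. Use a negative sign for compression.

-57.0 MPa

Free thermal expansion αLΔT = 10e-6 · 12400 · 61.2 = 7.589 mm.
The walls impose strain ε = −(7.589)/12400 = -6.1200e-04; σ = Eε = 93200 · -6.1200e-04 = -57.04 MPa.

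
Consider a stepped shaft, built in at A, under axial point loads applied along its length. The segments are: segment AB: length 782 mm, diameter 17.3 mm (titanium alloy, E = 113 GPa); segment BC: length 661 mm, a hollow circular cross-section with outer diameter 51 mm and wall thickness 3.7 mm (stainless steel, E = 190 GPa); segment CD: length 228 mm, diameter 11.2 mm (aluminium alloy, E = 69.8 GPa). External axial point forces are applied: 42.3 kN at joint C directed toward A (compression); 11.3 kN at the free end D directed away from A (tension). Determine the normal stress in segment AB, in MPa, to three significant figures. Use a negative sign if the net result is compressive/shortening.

Internal axial forces (sectioning from the free end, tension +): N_CD = 11.3 kN, N_BC = -31 kN, N_AB = -31 kN.
A_AB = 235.1 mm².
σ_AB = N_AB/A_AB = -31000/235.1 = -131.9 MPa.

-132 MPa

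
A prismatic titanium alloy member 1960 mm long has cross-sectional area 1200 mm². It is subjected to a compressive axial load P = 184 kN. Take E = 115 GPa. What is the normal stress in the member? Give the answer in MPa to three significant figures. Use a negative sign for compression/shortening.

σ = N/A = -184000/1200 = -153.3 MPa.

-153 MPa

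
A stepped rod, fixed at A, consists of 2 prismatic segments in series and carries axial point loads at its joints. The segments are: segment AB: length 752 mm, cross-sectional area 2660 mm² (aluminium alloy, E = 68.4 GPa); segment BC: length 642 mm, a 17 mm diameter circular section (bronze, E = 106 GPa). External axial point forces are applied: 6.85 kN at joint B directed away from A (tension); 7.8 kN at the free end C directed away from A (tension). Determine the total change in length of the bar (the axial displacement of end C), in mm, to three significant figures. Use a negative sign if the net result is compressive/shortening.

0.269 mm

Internal axial forces (sectioning from the free end, tension +): N_BC = 7.8 kN, N_AB = 14.65 kN.
A_BC = 227 mm².
δ_AB = 14650·752/(2660·68400) = 0.06055 mm
δ_BC = 7800·642/(227·106000) = 0.2081 mm
δ = Σδ_i = 0.2687 mm.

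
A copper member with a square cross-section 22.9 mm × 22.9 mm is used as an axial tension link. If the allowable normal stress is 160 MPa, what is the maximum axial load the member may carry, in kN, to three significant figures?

83.9 kN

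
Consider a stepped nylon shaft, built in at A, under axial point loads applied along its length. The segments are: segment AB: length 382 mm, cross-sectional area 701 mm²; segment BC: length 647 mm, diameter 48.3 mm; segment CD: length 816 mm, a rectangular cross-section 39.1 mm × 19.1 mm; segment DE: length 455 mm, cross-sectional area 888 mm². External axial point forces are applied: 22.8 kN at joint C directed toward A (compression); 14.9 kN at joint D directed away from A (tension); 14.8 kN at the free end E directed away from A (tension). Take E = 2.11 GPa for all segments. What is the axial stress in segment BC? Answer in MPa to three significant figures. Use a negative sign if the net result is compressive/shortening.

3.77 MPa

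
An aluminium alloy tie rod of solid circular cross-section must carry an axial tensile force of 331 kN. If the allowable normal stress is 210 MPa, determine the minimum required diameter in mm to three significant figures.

44.8 mm

Required area A ≥ P/σ_allow = 331000/210 = 1576 mm².
For a solid circular section, d ≥ √(4A/π) = 44.8 mm.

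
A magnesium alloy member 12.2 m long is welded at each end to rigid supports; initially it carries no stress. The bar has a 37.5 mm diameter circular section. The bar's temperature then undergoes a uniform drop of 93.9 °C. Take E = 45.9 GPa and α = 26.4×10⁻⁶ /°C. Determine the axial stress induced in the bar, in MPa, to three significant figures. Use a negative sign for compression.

114 MPa

Free thermal expansion αLΔT = 26.4e-6 · 12200 · -93.9 = -30.24 mm.
The walls impose strain ε = −(-30.24)/12200 = 2.4790e-03; σ = Eε = 45900 · 2.4790e-03 = 113.8 MPa.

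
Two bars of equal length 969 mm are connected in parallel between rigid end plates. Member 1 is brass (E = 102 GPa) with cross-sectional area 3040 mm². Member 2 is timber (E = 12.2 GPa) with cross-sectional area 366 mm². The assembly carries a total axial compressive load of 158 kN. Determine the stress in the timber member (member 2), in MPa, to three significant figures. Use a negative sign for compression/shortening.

Equal strain + equilibrium ⇒ each member carries load in proportion to AE: A₁E₁ = 310100000 N, A₂E₂ = 4465000 N, ΣAE = 314500000 N.
σ₂ = P·E₂/ΣAE = -158000·12200/314500000 = -6.128 MPa.

-6.13 MPa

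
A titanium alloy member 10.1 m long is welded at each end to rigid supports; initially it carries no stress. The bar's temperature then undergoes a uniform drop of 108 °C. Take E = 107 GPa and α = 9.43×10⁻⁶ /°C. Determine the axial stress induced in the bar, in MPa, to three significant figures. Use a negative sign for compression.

109 MPa

Free thermal expansion αLΔT = 9.43e-6 · 10100 · -108 = -10.29 mm.
The walls impose strain ε = −(-10.29)/10100 = 1.0184e-03; σ = Eε = 107000 · 1.0184e-03 = 109 MPa.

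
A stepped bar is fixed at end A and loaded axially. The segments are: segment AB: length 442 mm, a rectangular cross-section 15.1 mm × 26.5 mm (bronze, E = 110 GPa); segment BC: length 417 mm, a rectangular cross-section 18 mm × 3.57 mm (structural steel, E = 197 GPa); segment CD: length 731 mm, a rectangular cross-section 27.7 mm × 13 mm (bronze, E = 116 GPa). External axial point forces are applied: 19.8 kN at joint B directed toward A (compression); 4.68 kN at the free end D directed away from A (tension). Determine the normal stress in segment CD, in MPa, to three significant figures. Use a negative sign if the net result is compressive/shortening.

13.0 MPa

Internal axial forces (sectioning from the free end, tension +): N_CD = 4.68 kN, N_BC = 4.68 kN, N_AB = -15.12 kN.
A_CD = 360.1 mm².
σ_CD = N_CD/A_CD = 4680/360.1 = 13 MPa.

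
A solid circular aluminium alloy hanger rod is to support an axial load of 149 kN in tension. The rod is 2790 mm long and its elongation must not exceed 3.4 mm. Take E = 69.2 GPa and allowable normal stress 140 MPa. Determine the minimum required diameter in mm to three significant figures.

Required area A ≥ P/σ_allow = 149000/140 = 1064 mm².
For a solid circular section, d ≥ √(4A/π) = 36.81 mm.
Elongation limit: A ≥ PL/(Eδ_allow) = 149000·2790/(69200·3.4) = 1767 mm² ⇒ d ≥ 47.43 mm.
The elongation limit governs.

47.4 mm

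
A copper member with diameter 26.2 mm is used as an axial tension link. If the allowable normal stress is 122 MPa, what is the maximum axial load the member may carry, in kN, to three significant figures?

A = 539.1 mm².
P_max = σ_allow · A = 122 · 539.1 = 65770 N = 65.77 kN.

65.8 kN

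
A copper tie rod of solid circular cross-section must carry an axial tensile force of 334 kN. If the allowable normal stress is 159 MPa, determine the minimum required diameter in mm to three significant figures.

Required area A ≥ P/σ_allow = 334000/159 = 2101 mm².
For a solid circular section, d ≥ √(4A/π) = 51.72 mm.

51.7 mm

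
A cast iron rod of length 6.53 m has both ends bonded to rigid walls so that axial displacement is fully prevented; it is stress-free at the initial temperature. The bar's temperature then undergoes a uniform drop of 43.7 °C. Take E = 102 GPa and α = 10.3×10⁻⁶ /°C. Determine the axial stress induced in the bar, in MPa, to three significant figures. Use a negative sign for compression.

Free thermal expansion αLΔT = 10.3e-6 · 6530 · -43.7 = -2.939 mm.
The walls impose strain ε = −(-2.939)/6530 = 4.5011e-04; σ = Eε = 102000 · 4.5011e-04 = 45.91 MPa.

45.9 MPa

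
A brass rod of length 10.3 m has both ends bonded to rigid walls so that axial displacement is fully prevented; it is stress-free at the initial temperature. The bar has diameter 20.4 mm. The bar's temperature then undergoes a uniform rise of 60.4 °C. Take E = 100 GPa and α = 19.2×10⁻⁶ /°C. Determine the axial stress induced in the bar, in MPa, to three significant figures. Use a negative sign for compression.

-116 MPa

Free thermal expansion αLΔT = 19.2e-6 · 10300 · 60.4 = 11.94 mm.
The walls impose strain ε = −(11.94)/10300 = -1.1597e-03; σ = Eε = 100000 · -1.1597e-03 = -116 MPa.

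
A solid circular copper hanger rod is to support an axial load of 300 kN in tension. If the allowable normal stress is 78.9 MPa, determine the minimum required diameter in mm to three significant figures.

Required area A ≥ P/σ_allow = 300000/78.9 = 3802 mm².
For a solid circular section, d ≥ √(4A/π) = 69.58 mm.

69.6 mm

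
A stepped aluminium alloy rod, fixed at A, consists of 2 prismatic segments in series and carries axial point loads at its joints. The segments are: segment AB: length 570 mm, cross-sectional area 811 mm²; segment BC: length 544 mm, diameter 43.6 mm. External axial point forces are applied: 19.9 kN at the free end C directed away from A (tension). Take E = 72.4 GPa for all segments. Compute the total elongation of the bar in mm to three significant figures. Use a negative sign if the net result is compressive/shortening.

0.293 mm

Internal axial forces (sectioning from the free end, tension +): N_BC = 19.9 kN, N_AB = 19.9 kN.
A_BC = 1493 mm².
δ_AB = 19900·570/(811·72400) = 0.1932 mm
δ_BC = 19900·544/(1493·72400) = 0.1001 mm
δ = Σδ_i = 0.2933 mm.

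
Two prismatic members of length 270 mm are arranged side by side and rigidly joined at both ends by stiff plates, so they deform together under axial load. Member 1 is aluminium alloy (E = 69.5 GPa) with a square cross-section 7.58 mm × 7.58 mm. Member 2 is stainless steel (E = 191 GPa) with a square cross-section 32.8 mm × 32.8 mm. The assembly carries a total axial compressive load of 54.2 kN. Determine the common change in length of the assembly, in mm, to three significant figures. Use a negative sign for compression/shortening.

-0.0699 mm

A_1 = 57.46 mm².
A_2 = 1076 mm².
Equal strain + equilibrium ⇒ each member carries load in proportion to AE: A₁E₁ = 3993000 N, A₂E₂ = 205500000 N, ΣAE = 209500000 N.
δ = PL/ΣAE = -54200·270/209500000 = -0.06986 mm.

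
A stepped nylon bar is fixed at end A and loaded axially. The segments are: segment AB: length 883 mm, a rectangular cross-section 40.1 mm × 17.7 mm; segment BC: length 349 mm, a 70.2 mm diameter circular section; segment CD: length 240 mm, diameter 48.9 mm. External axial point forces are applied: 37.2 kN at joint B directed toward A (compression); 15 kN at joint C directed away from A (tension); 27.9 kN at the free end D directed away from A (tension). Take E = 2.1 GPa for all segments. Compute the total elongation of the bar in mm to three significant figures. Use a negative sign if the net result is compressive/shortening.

Internal axial forces (sectioning from the free end, tension +): N_CD = 27.9 kN, N_BC = 42.9 kN, N_AB = 5.7 kN.
A_AB = 709.8 mm².
A_BC = 3870 mm².
A_CD = 1878 mm².
δ_AB = 5700·883/(709.8·2100) = 3.377 mm
δ_BC = 42900·349/(3870·2100) = 1.842 mm
δ_CD = 27900·240/(1878·2100) = 1.698 mm
δ = Σδ_i = 6.917 mm.

6.92 mm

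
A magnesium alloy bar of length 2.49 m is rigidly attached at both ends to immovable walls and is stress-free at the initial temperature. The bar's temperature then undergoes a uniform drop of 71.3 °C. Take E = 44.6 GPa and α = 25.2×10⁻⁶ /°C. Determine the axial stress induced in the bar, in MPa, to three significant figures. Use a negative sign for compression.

Free thermal expansion αLΔT = 25.2e-6 · 2490 · -71.3 = -4.474 mm.
The walls impose strain ε = −(-4.474)/2490 = 1.7968e-03; σ = Eε = 44600 · 1.7968e-03 = 80.14 MPa.

80.1 MPa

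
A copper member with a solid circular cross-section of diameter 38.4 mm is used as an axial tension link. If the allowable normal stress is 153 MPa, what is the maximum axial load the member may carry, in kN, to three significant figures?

A = 1158 mm².
P_max = σ_allow · A = 153 · 1158 = 177200 N = 177.2 kN.

177 kN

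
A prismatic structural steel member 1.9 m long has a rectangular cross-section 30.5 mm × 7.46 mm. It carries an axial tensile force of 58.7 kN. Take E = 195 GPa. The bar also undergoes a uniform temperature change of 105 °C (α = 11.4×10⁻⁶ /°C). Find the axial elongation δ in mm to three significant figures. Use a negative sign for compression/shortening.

4.79 mm

A = 227.5 mm².
δ_mech = NL/(AE) = 58700·1900/(227.5·195000) = 2.514 mm.
δ_thermal = αLΔT = 11.4e-6·1900·105 = 2.274 mm.
δ = δ_mech + δ_thermal = 4.788 mm.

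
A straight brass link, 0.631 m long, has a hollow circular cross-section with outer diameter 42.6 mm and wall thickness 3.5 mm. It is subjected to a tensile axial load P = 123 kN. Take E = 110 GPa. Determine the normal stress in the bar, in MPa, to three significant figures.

A = 429.9 mm².
σ = N/A = 123000/429.9 = 286.1 MPa.

286 MPa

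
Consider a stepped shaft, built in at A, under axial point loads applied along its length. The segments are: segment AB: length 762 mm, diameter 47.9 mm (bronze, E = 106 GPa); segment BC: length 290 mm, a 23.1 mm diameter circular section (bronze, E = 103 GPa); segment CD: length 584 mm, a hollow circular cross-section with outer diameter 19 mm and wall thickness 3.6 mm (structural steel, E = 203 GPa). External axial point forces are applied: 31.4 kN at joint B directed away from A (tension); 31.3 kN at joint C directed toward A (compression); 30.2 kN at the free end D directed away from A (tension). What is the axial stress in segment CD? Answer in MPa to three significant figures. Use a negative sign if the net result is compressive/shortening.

173 MPa

Internal axial forces (sectioning from the free end, tension +): N_CD = 30.2 kN, N_BC = -1.1 kN, N_AB = 30.3 kN.
A_CD = 174.2 mm².
σ_CD = N_CD/A_CD = 30200/174.2 = 173.4 MPa.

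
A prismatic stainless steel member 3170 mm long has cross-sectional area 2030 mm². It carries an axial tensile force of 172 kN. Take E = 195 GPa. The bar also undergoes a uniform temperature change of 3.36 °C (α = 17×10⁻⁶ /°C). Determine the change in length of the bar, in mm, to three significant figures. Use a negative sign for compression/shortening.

1.56 mm

δ_mech = NL/(AE) = 172000·3170/(2030·195000) = 1.377 mm.
δ_thermal = αLΔT = 17e-6·3170·3.36 = 0.1811 mm.
δ = δ_mech + δ_thermal = 1.558 mm.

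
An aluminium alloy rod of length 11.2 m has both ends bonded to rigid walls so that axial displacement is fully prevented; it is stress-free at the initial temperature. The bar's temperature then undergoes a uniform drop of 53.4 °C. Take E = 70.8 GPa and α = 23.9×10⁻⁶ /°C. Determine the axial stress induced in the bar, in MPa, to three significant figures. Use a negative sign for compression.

90.4 MPa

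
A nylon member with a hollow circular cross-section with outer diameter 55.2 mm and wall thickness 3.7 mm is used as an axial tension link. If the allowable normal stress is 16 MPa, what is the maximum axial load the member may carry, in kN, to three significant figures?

A = 598.6 mm².
P_max = σ_allow · A = 16 · 598.6 = 9578 N = 9.578 kN.

9.58 kN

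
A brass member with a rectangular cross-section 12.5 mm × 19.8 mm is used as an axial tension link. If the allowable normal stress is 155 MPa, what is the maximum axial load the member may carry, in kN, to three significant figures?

38.4 kN

A = 247.5 mm².
P_max = σ_allow · A = 155 · 247.5 = 38360 N = 38.36 kN.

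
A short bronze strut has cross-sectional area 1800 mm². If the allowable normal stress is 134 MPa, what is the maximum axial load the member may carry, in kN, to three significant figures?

P_max = σ_allow · A = 134 · 1800 = 241200 N = 241.2 kN.

241 kN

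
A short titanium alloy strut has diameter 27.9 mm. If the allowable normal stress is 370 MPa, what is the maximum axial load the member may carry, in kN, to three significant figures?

A = 611.4 mm².
P_max = σ_allow · A = 370 · 611.4 = 226200 N = 226.2 kN.

226 kN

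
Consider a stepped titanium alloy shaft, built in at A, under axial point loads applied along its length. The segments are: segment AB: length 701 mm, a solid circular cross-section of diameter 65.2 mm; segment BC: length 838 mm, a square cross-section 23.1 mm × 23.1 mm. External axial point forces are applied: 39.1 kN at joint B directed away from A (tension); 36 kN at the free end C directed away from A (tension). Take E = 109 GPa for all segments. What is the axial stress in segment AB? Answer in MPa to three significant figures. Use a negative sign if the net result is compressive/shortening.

22.5 MPa

Internal axial forces (sectioning from the free end, tension +): N_BC = 36 kN, N_AB = 75.1 kN.
A_AB = 3339 mm².
σ_AB = N_AB/A_AB = 75100/3339 = 22.49 MPa.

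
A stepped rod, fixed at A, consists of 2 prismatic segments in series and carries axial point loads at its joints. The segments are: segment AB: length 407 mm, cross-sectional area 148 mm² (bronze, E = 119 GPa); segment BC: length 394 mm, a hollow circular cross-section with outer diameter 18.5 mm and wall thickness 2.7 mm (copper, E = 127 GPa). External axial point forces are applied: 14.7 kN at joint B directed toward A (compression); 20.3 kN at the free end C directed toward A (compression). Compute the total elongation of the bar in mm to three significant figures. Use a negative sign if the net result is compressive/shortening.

Internal axial forces (sectioning from the free end, tension +): N_BC = -20.3 kN, N_AB = -35 kN.
A_BC = 134 mm².
δ_AB = -35000·407/(148·119000) = -0.8088 mm
δ_BC = -20300·394/(134·127000) = -0.4699 mm
δ = Σδ_i = -1.279 mm.

-1.28 mm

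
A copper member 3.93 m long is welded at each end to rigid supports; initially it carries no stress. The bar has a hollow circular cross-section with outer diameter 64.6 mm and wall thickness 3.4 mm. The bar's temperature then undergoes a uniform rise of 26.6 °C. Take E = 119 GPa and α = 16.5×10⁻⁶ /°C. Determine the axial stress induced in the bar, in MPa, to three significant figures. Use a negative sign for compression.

-52.2 MPa

Free thermal expansion αLΔT = 16.5e-6 · 3930 · 26.6 = 1.725 mm.
The walls impose strain ε = −(1.725)/3930 = -4.3890e-04; σ = Eε = 119000 · -4.3890e-04 = -52.23 MPa.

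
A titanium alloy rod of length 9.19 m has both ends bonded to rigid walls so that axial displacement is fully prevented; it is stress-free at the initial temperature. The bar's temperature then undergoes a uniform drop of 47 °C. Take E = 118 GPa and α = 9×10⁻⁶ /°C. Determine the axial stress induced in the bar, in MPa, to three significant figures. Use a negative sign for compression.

Free thermal expansion αLΔT = 9e-6 · 9190 · -47 = -3.887 mm.
The walls impose strain ε = −(-3.887)/9190 = 4.2300e-04; σ = Eε = 118000 · 4.2300e-04 = 49.91 MPa.

49.9 MPa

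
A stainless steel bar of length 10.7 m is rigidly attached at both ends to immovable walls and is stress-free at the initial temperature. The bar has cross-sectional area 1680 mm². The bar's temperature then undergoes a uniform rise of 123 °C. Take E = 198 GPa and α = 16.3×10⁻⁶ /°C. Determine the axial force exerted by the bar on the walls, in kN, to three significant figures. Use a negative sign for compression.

Free thermal expansion αLΔT = 16.3e-6 · 10700 · 123 = 21.45 mm.
The walls impose strain ε = −(21.45)/10700 = -2.0049e-03; σ = Eε = 198000 · -2.0049e-03 = -397 MPa.
Wall reaction R = σ·A = -397·1680 = -666900 N = -666.9 kN.

-667 kN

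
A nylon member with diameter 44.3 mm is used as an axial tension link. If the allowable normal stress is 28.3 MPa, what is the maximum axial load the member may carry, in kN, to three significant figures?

A = 1541 mm².
P_max = σ_allow · A = 28.3 · 1541 = 43620 N = 43.62 kN.

43.6 kN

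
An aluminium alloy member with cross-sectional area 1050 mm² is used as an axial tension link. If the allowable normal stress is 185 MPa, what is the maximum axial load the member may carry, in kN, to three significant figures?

P_max = σ_allow · A = 185 · 1050 = 194200 N = 194.2 kN.

194 kN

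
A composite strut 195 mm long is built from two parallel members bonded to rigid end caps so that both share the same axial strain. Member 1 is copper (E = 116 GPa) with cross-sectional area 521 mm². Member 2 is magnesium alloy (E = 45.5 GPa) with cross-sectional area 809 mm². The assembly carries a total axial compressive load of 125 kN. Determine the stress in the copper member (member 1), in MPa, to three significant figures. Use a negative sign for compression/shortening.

-149 MPa

Equal strain + equilibrium ⇒ each member carries load in proportion to AE: A₁E₁ = 60440000 N, A₂E₂ = 36810000 N, ΣAE = 97250000 N.
σ₁ = P·E₁/ΣAE = -125000·116000/97250000 = -149.1 MPa.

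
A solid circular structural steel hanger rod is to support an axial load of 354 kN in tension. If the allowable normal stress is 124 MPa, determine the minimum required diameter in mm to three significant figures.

60.3 mm

Required area A ≥ P/σ_allow = 354000/124 = 2855 mm².
For a solid circular section, d ≥ √(4A/π) = 60.29 mm.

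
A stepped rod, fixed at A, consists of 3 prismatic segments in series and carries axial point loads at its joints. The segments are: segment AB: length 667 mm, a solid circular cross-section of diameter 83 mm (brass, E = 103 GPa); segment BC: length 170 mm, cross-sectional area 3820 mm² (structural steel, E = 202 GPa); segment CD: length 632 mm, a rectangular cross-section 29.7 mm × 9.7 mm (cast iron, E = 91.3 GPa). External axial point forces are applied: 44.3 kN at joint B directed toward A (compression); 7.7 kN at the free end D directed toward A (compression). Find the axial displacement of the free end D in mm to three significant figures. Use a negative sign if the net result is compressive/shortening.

Internal axial forces (sectioning from the free end, tension +): N_CD = -7.7 kN, N_BC = -7.7 kN, N_AB = -52 kN.
A_AB = 5411 mm².
A_CD = 288.1 mm².
δ_AB = -52000·667/(5411·103000) = -0.06224 mm
δ_BC = -7700·170/(3820·202000) = -0.001696 mm
δ_CD = -7700·632/(288.1·91300) = -0.185 mm
δ = Σδ_i = -0.2489 mm.

-0.249 mm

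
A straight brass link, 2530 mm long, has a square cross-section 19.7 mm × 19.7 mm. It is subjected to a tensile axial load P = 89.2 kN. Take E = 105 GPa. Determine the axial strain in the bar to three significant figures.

A = 388.1 mm².
σ = N/A = 229.8 MPa; ε = σ/E = 229.8/105000 = 2.189e-03.

0.00219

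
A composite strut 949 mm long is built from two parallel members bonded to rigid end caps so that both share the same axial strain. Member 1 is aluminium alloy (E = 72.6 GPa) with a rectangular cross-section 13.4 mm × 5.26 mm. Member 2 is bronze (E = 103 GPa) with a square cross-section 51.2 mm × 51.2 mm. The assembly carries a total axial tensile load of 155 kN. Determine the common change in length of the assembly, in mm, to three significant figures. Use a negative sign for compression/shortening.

A_1 = 70.48 mm².
A_2 = 2621 mm².
Equal strain + equilibrium ⇒ each member carries load in proportion to AE: A₁E₁ = 5117000 N, A₂E₂ = 270000000 N, ΣAE = 275100000 N.
δ = PL/ΣAE = 155000·949/275100000 = 0.5346 mm.

0.535 mm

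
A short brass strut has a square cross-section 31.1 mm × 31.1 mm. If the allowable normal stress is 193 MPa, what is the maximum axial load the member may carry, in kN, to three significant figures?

187 kN

A = 967.2 mm².
P_max = σ_allow · A = 193 · 967.2 = 186700 N = 186.7 kN.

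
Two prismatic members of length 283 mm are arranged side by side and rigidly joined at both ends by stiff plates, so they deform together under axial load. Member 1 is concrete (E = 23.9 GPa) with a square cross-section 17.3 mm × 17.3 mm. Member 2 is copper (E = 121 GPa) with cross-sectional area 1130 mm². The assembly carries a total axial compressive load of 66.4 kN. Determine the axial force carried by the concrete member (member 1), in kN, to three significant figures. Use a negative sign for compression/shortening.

A_1 = 299.3 mm².
Equal strain + equilibrium ⇒ each member carries load in proportion to AE: A₁E₁ = 7153000 N, A₂E₂ = 136700000 N, ΣAE = 143900000 N.
F₁ = P·A₁E₁/ΣAE = -66400·7153000/143900000 = -3301 N.

-3.30 kN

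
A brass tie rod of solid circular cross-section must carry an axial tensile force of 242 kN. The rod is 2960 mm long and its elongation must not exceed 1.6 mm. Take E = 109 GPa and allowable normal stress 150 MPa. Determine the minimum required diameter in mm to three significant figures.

72.3 mm

Required area A ≥ P/σ_allow = 242000/150 = 1613 mm².
For a solid circular section, d ≥ √(4A/π) = 45.32 mm.
Elongation limit: A ≥ PL/(Eδ_allow) = 242000·2960/(109000·1.6) = 4107 mm² ⇒ d ≥ 72.32 mm.
The elongation limit governs.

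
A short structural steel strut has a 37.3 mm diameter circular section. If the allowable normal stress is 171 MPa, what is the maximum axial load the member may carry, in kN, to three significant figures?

A = 1093 mm².
P_max = σ_allow · A = 171 · 1093 = 186900 N = 186.9 kN.

187 kN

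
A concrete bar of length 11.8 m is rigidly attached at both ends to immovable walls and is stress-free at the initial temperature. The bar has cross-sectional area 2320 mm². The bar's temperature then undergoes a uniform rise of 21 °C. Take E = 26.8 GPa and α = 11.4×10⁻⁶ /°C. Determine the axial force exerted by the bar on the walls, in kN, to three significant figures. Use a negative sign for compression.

-14.9 kN

Free thermal expansion αLΔT = 11.4e-6 · 11800 · 21 = 2.825 mm.
The walls impose strain ε = −(2.825)/11800 = -2.3940e-04; σ = Eε = 26800 · -2.3940e-04 = -6.416 MPa.
Wall reaction R = σ·A = -6.416·2320 = -14880 N = -14.88 kN.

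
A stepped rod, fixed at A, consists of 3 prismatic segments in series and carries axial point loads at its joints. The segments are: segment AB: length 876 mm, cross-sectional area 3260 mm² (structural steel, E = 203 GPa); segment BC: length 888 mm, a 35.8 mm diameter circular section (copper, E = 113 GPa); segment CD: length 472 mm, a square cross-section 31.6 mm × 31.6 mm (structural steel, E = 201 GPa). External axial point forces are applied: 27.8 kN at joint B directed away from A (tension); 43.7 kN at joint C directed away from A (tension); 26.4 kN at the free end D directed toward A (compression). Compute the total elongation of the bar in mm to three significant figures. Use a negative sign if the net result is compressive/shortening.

Internal axial forces (sectioning from the free end, tension +): N_CD = -26.4 kN, N_BC = 17.3 kN, N_AB = 45.1 kN.
A_BC = 1007 mm².
A_CD = 998.6 mm².
δ_AB = 45100·876/(3260·203000) = 0.0597 mm
δ_BC = 17300·888/(1007·113000) = 0.1351 mm
δ_CD = -26400·472/(998.6·201000) = -0.06208 mm
δ = Σδ_i = 0.1327 mm.

0.133 mm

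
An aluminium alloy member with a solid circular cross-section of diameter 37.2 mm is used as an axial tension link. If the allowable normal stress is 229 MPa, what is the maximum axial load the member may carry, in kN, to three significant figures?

A = 1087 mm².
P_max = σ_allow · A = 229 · 1087 = 248900 N = 248.9 kN.

249 kN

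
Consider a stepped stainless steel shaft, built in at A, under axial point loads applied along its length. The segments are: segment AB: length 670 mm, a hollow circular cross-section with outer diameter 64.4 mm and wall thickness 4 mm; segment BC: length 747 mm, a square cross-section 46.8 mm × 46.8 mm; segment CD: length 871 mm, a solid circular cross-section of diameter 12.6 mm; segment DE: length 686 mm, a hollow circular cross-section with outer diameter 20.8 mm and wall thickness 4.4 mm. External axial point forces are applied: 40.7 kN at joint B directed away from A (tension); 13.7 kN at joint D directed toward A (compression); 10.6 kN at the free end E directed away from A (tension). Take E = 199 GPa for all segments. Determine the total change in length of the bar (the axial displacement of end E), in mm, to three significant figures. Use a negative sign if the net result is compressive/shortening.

0.214 mm

Internal axial forces (sectioning from the free end, tension +): N_DE = 10.6 kN, N_CD = -3.1 kN, N_BC = -3.1 kN, N_AB = 37.6 kN.
A_AB = 759 mm².
A_BC = 2190 mm².
A_CD = 124.7 mm².
A_DE = 226.7 mm².
δ_AB = 37600·670/(759·199000) = 0.1668 mm
δ_BC = -3100·747/(2190·199000) = -0.005313 mm
δ_CD = -3100·871/(124.7·199000) = -0.1088 mm
δ_DE = 10600·686/(226.7·199000) = 0.1612 mm
δ = Σδ_i = 0.2138 mm.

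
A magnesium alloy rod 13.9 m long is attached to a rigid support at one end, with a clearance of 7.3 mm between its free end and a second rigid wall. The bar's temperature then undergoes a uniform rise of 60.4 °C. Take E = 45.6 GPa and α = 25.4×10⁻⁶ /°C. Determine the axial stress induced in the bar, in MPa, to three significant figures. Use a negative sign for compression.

-46.0 MPa

Free thermal expansion αLΔT = 25.4e-6 · 13900 · 60.4 = 21.32 mm.
The walls engage after the gap closes; constrained expansion = 21.32 − 7.3 = 14.02 mm.
The walls impose strain ε = −(14.02)/13900 = -1.0090e-03; σ = Eε = 45600 · -1.0090e-03 = -46.01 MPa.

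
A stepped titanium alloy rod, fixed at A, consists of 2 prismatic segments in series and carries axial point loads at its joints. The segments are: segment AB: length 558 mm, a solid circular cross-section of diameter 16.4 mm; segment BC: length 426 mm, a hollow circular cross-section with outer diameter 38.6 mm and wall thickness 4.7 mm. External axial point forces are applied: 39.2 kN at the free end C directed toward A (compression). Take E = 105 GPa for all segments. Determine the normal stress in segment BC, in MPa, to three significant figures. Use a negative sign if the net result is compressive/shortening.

Internal axial forces (sectioning from the free end, tension +): N_BC = -39.2 kN, N_AB = -39.2 kN.
A_BC = 500.5 mm².
σ_BC = N_BC/A_BC = -39200/500.5 = -78.31 MPa.

-78.3 MPa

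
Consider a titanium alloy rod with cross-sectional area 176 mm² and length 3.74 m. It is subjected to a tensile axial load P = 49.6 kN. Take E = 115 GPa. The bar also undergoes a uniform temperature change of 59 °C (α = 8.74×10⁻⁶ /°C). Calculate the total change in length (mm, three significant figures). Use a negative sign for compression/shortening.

δ_mech = NL/(AE) = 49600·3740/(176·115000) = 9.165 mm.
δ_thermal = αLΔT = 8.74e-6·3740·59 = 1.929 mm.
δ = δ_mech + δ_thermal = 11.09 mm.

11.1 mm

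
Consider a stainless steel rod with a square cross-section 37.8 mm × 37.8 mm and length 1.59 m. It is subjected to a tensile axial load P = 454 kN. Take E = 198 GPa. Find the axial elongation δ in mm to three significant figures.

A = 1429 mm².
δ_mech = NL/(AE) = 454000·1590/(1429·198000) = 2.552 mm.

2.55 mm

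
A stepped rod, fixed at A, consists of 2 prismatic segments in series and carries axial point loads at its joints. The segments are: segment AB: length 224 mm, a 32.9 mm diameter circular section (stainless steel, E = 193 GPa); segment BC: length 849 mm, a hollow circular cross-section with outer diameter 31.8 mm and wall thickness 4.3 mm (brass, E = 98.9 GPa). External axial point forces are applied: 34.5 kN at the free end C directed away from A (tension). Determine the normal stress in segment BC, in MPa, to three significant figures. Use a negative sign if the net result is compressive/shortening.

92.9 MPa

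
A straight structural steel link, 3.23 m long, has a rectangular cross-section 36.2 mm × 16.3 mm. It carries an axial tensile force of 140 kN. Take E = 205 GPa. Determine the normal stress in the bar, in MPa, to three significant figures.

237 MPa

A = 590.1 mm².
σ = N/A = 140000/590.1 = 237.3 MPa.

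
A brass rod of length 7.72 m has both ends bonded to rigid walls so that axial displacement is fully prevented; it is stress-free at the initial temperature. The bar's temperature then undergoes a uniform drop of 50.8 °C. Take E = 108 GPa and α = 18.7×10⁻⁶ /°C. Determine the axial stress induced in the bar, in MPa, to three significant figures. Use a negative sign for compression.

103 MPa

Free thermal expansion αLΔT = 18.7e-6 · 7720 · -50.8 = -7.334 mm.
The walls impose strain ε = −(-7.334)/7720 = 9.4996e-04; σ = Eε = 108000 · 9.4996e-04 = 102.6 MPa.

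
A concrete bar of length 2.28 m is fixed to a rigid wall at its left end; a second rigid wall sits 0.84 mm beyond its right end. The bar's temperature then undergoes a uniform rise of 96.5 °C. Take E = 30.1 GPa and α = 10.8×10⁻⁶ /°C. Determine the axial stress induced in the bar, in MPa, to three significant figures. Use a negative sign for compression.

Free thermal expansion αLΔT = 10.8e-6 · 2280 · 96.5 = 2.376 mm.
The walls engage after the gap closes; constrained expansion = 2.376 − 0.84 = 1.536 mm.
The walls impose strain ε = −(1.536)/2280 = -6.7378e-04; σ = Eε = 30100 · -6.7378e-04 = -20.28 MPa.

-20.3 MPa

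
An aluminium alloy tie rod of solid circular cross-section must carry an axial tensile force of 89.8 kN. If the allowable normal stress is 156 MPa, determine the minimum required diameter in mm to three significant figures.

Required area A ≥ P/σ_allow = 89800/156 = 575.6 mm².
For a solid circular section, d ≥ √(4A/π) = 27.07 mm.

27.1 mm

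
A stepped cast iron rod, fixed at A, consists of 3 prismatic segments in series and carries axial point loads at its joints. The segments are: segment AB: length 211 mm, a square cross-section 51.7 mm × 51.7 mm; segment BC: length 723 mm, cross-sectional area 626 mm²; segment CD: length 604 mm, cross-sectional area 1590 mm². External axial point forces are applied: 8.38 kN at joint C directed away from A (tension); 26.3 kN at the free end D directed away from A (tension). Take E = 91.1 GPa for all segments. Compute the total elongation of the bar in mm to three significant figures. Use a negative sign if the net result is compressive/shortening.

Internal axial forces (sectioning from the free end, tension +): N_CD = 26.3 kN, N_BC = 34.68 kN, N_AB = 34.68 kN.
A_AB = 2673 mm².
δ_AB = 34680·211/(2673·91100) = 0.03005 mm
δ_BC = 34680·723/(626·91100) = 0.4397 mm
δ_CD = 26300·604/(1590·91100) = 0.1097 mm
δ = Σδ_i = 0.5794 mm.

0.579 mm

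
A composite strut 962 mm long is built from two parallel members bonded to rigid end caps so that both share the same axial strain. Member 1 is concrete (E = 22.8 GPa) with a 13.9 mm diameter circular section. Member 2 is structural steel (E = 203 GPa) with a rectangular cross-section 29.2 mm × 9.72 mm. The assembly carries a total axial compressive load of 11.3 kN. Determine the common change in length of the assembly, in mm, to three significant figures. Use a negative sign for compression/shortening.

-0.178 mm

A_1 = 151.7 mm².
A_2 = 283.8 mm².
Equal strain + equilibrium ⇒ each member carries load in proportion to AE: A₁E₁ = 3460000 N, A₂E₂ = 57620000 N, ΣAE = 61080000 N.
δ = PL/ΣAE = -11300·962/61080000 = -0.178 mm.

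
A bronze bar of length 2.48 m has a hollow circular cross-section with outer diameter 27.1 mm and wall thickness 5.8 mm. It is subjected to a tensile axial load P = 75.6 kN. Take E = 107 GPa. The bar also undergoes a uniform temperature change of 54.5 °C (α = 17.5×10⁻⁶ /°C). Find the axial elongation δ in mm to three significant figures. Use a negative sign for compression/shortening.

6.88 mm

A = 388.1 mm².
δ_mech = NL/(AE) = 75600·2480/(388.1·107000) = 4.515 mm.
δ_thermal = αLΔT = 17.5e-6·2480·54.5 = 2.365 mm.
δ = δ_mech + δ_thermal = 6.88 mm.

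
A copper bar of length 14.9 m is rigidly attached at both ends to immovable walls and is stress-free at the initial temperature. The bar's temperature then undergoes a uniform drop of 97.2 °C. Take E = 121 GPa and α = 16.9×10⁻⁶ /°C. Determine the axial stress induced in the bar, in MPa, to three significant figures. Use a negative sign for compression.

Free thermal expansion αLΔT = 16.9e-6 · 14900 · -97.2 = -24.48 mm.
The walls impose strain ε = −(-24.48)/14900 = 1.6427e-03; σ = Eε = 121000 · 1.6427e-03 = 198.8 MPa.

199 MPa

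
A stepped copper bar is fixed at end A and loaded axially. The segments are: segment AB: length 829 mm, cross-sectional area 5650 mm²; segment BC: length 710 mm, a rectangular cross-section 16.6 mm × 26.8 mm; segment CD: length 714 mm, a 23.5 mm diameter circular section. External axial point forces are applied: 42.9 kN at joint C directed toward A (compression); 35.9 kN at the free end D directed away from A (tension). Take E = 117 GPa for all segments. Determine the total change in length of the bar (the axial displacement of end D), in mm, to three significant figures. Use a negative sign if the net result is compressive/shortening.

0.401 mm

Internal axial forces (sectioning from the free end, tension +): N_CD = 35.9 kN, N_BC = -7 kN, N_AB = -7 kN.
A_BC = 444.9 mm².
A_CD = 433.7 mm².
δ_AB = -7000·829/(5650·117000) = -0.008778 mm
δ_BC = -7000·710/(444.9·117000) = -0.09548 mm
δ_CD = 35900·714/(433.7·117000) = 0.5051 mm
δ = Σδ_i = 0.4008 mm.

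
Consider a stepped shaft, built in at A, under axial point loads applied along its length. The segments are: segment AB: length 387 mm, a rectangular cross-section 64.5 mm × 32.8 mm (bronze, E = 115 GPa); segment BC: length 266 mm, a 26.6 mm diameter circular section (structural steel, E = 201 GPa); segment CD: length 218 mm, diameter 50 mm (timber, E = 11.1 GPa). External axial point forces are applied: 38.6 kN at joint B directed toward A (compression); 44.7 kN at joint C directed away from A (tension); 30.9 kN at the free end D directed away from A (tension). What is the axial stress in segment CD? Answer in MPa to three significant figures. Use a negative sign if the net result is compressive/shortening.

Internal axial forces (sectioning from the free end, tension +): N_CD = 30.9 kN, N_BC = 75.6 kN, N_AB = 37 kN.
A_CD = 1963 mm².
σ_CD = N_CD/A_CD = 30900/1963 = 15.74 MPa.

15.7 MPa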